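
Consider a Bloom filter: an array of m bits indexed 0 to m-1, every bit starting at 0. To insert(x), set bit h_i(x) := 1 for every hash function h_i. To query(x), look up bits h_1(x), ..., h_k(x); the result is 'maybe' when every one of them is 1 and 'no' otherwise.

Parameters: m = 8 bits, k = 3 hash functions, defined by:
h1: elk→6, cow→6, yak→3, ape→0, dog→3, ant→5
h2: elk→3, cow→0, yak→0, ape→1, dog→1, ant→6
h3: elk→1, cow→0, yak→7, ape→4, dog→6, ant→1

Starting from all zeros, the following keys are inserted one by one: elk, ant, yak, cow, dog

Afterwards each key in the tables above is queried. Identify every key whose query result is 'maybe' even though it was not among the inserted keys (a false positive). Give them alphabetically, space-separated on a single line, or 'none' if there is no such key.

Start: bits=00000000
After insert 'elk': sets bits 1 3 6 -> bits=01010010
After insert 'ant': sets bits 1 5 6 -> bits=01010110
After insert 'yak': sets bits 0 3 7 -> bits=11010111
After insert 'cow': sets bits 0 6 -> bits=11010111
After insert 'dog': sets bits 1 3 6 -> bits=11010111
Not inserted: ape — query each against bits=11010111:
query ape: checks bit0=1, bit1=1, bit4=0 (has a 0) -> no => not a false positive
False positives (alphabetical): none

Answer: none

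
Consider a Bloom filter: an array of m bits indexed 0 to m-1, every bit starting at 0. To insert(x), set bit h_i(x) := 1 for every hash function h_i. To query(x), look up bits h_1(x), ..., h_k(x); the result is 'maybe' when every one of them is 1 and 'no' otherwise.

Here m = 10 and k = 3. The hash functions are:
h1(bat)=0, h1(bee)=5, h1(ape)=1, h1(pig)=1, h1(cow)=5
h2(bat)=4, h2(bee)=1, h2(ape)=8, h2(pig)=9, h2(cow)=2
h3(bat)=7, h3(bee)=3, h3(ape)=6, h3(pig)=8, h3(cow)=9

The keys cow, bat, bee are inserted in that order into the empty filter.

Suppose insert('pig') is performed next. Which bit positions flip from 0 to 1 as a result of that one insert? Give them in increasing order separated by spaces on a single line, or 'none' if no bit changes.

Answer: 8

Derivation:
Start: bits=0000000000
After insert 'cow': sets bits 2 5 9 -> bits=0010010001
After insert 'bat': sets bits 0 4 7 -> bits=1010110101
After insert 'bee': sets bits 1 3 5 -> bits=1111110101
insert 'pig' would touch bits 1 8 9; currently bit1=1, bit8=0, bit9=1
Bits that are 0 among those (would change 0->1): 8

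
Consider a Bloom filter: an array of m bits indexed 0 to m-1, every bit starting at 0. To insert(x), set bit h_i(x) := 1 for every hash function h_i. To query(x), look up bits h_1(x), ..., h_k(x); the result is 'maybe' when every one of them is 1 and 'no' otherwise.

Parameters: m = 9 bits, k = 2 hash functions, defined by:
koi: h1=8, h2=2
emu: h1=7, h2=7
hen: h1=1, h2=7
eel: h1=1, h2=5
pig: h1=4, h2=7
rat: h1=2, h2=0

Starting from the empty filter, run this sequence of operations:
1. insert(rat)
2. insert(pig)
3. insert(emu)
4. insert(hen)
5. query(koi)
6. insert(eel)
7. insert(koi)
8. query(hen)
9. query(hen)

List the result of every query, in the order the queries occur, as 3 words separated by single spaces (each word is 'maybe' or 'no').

Answer: no maybe maybe

Derivation:
Start: bits=000000000
Op 1: insert rat -> sets bits 0 2 -> bits=101000000
Op 2: insert pig -> sets bits 4 7 -> bits=101010010
Op 3: insert emu -> sets bits 7 -> bits=101010010
Op 4: insert hen -> sets bits 1 7 -> bits=111010010
Op 5: query koi -> checks bit2=1, bit8=0 (has a 0) -> no
Op 6: insert eel -> sets bits 1 5 -> bits=111011010
Op 7: insert koi -> sets bits 2 8 -> bits=111011011
Op 8: query hen -> checks bit1=1, bit7=1 (all 1) -> maybe
Op 9: query hen -> checks bit1=1, bit7=1 (all 1) -> maybe
Query results in order: no maybe maybe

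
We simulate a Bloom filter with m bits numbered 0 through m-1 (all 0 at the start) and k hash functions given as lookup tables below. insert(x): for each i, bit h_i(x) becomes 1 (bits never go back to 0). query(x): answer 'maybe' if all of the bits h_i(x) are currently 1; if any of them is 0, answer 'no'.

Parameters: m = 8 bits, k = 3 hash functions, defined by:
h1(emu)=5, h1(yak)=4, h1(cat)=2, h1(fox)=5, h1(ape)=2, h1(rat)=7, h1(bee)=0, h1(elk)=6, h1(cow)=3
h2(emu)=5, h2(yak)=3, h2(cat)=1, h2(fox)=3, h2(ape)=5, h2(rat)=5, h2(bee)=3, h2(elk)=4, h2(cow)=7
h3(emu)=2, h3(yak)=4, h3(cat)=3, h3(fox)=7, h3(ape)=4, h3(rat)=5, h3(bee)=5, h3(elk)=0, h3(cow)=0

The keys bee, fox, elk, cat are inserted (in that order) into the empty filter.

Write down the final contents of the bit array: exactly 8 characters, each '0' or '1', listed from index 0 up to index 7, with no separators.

Start: bits=00000000
After insert 'bee': sets bits 0 3 5 -> bits=10010100
After insert 'fox': sets bits 3 5 7 -> bits=10010101
After insert 'elk': sets bits 0 4 6 -> bits=10011111
After insert 'cat': sets bits 1 2 3 -> bits=11111111

Answer: 11111111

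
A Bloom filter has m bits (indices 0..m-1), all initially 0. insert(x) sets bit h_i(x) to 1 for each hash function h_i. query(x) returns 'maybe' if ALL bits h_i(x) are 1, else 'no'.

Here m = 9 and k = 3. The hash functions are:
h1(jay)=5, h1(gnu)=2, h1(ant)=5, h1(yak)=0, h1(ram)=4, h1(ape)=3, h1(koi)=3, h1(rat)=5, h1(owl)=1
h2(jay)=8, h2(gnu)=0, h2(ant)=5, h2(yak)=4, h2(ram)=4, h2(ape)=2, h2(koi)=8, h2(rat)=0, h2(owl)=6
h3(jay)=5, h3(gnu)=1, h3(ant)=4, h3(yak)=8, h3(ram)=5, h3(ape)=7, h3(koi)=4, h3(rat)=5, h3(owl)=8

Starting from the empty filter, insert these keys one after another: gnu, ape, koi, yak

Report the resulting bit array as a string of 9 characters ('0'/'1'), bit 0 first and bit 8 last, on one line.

Start: bits=000000000
After insert 'gnu': sets bits 0 1 2 -> bits=111000000
After insert 'ape': sets bits 2 3 7 -> bits=111100010
After insert 'koi': sets bits 3 4 8 -> bits=111110011
After insert 'yak': sets bits 0 4 8 -> bits=111110011

Answer: 111110011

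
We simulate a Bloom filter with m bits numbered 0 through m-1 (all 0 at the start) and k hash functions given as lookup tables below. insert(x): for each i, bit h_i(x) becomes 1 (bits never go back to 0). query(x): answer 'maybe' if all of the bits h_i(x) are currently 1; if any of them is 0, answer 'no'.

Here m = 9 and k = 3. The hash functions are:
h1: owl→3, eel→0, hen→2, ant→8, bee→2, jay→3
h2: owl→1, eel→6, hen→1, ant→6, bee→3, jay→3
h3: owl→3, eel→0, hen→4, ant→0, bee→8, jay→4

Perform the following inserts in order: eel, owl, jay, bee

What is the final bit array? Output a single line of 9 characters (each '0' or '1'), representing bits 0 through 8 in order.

Answer: 111110101

Derivation:
Start: bits=000000000
After insert 'eel': sets bits 0 6 -> bits=100000100
After insert 'owl': sets bits 1 3 -> bits=110100100
After insert 'jay': sets bits 3 4 -> bits=110110100
After insert 'bee': sets bits 2 3 8 -> bits=111110101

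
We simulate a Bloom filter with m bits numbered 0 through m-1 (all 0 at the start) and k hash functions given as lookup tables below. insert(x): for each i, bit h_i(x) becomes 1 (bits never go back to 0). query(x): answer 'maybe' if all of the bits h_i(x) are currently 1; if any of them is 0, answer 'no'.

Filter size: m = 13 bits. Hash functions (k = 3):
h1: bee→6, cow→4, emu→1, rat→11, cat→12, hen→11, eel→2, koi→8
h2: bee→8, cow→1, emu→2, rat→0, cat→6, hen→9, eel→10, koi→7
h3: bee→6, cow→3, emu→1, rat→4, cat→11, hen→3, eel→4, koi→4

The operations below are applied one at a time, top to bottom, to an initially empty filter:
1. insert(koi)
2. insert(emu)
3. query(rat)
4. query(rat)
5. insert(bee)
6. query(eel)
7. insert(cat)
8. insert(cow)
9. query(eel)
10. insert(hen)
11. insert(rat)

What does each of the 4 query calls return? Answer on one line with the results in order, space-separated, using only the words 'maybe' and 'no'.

Start: bits=0000000000000
Op 1: insert koi -> sets bits 4 7 8 -> bits=0000100110000
Op 2: insert emu -> sets bits 1 2 -> bits=0110100110000
Op 3: query rat -> checks bit0=0, bit4=1, bit11=0 (has a 0) -> no
Op 4: query rat -> checks bit0=0, bit4=1, bit11=0 (has a 0) -> no
Op 5: insert bee -> sets bits 6 8 -> bits=0110101110000
Op 6: query eel -> checks bit2=1, bit4=1, bit10=0 (has a 0) -> no
Op 7: insert cat -> sets bits 6 11 12 -> bits=0110101110011
Op 8: insert cow -> sets bits 1 3 4 -> bits=0111101110011
Op 9: query eel -> checks bit2=1, bit4=1, bit10=0 (has a 0) -> no
Op 10: insert hen -> sets bits 3 9 11 -> bits=0111101111011
Op 11: insert rat -> sets bits 0 4 11 -> bits=1111101111011
Query results in order: no no no no

Answer: no no no no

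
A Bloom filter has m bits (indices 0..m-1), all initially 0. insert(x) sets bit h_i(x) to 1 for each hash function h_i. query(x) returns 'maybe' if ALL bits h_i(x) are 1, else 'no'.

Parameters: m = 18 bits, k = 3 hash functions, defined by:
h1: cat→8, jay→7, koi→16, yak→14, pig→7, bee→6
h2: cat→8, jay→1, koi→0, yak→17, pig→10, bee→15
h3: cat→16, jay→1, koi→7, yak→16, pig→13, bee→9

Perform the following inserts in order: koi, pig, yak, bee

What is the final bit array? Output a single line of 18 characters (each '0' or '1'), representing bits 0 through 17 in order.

Answer: 100000110110011111

Derivation:
Start: bits=000000000000000000
After insert 'koi': sets bits 0 7 16 -> bits=100000010000000010
After insert 'pig': sets bits 7 10 13 -> bits=100000010010010010
After insert 'yak': sets bits 14 16 17 -> bits=100000010010011011
After insert 'bee': sets bits 6 9 15 -> bits=100000110110011111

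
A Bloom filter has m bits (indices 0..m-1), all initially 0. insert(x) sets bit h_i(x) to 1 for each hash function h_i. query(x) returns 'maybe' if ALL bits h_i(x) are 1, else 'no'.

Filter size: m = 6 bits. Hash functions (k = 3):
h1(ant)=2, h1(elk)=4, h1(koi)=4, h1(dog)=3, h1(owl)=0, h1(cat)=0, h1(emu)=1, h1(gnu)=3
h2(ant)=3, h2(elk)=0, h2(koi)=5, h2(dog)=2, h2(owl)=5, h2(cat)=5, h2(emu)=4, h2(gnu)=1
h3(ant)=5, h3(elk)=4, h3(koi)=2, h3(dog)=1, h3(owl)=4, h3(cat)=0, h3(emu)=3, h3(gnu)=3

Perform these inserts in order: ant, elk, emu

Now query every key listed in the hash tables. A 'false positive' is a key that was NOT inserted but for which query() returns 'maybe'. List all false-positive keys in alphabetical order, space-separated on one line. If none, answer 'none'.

Answer: cat dog gnu koi owl

Derivation:
Start: bits=000000
After insert 'ant': sets bits 2 3 5 -> bits=001101
After insert 'elk': sets bits 0 4 -> bits=101111
After insert 'emu': sets bits 1 3 4 -> bits=111111
Not inserted: cat dog gnu koi owl — query each against bits=111111:
query cat: checks bit0=1, bit5=1 (all 1) -> maybe => FALSE POSITIVE
query dog: checks bit1=1, bit2=1, bit3=1 (all 1) -> maybe => FALSE POSITIVE
query gnu: checks bit1=1, bit3=1 (all 1) -> maybe => FALSE POSITIVE
query koi: checks bit2=1, bit4=1, bit5=1 (all 1) -> maybe => FALSE POSITIVE
query owl: checks bit0=1, bit4=1, bit5=1 (all 1) -> maybe => FALSE POSITIVE
False positives (alphabetical): cat dog gnu koi owl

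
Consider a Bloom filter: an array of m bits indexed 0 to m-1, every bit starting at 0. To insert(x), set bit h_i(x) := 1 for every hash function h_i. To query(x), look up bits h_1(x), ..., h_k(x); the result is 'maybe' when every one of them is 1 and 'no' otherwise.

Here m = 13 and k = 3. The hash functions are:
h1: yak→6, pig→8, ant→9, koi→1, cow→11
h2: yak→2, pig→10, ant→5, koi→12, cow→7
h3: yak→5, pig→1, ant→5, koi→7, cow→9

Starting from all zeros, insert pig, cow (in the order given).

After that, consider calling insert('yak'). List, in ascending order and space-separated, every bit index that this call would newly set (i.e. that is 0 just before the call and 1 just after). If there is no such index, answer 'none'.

Start: bits=0000000000000
After insert 'pig': sets bits 1 8 10 -> bits=0100000010100
After insert 'cow': sets bits 7 9 11 -> bits=0100000111110
insert 'yak' would touch bits 2 5 6; currently bit2=0, bit5=0, bit6=0
Bits that are 0 among those (would change 0->1): 2 5 6

Answer: 2 5 6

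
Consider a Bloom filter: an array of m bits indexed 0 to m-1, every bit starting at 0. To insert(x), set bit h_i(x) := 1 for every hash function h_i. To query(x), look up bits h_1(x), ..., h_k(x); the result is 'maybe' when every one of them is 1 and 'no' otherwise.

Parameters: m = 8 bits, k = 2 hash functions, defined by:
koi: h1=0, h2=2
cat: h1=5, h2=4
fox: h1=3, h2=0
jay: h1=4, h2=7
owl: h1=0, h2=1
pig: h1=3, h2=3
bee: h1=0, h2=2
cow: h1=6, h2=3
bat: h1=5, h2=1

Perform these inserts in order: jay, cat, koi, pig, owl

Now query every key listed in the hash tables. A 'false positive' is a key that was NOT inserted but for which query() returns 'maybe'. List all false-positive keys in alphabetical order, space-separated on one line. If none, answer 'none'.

Start: bits=00000000
After insert 'jay': sets bits 4 7 -> bits=00001001
After insert 'cat': sets bits 4 5 -> bits=00001101
After insert 'koi': sets bits 0 2 -> bits=10101101
After insert 'pig': sets bits 3 -> bits=10111101
After insert 'owl': sets bits 0 1 -> bits=11111101
Not inserted: bat bee cow fox — query each against bits=11111101:
query bat: checks bit1=1, bit5=1 (all 1) -> maybe => FALSE POSITIVE
query bee: checks bit0=1, bit2=1 (all 1) -> maybe => FALSE POSITIVE
query cow: checks bit3=1, bit6=0 (has a 0) -> no => not a false positive
query fox: checks bit0=1, bit3=1 (all 1) -> maybe => FALSE POSITIVE
False positives (alphabetical): bat bee fox

Answer: bat bee fox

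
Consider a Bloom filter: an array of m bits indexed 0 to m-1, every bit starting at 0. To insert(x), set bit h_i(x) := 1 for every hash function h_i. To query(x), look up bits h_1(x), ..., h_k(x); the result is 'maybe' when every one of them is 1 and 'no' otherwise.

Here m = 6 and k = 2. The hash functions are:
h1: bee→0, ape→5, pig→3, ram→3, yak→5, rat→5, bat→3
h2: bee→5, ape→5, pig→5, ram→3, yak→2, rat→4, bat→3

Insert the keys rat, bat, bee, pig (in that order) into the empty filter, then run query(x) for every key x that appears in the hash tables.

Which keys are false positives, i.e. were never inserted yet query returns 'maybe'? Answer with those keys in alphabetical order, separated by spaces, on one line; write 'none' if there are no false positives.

Answer: ape ram

Derivation:
Start: bits=000000
After insert 'rat': sets bits 4 5 -> bits=000011
After insert 'bat': sets bits 3 -> bits=000111
After insert 'bee': sets bits 0 5 -> bits=100111
After insert 'pig': sets bits 3 5 -> bits=100111
Not inserted: ape ram yak — query each against bits=100111:
query ape: checks bit5=1 (all 1) -> maybe => FALSE POSITIVE
query ram: checks bit3=1 (all 1) -> maybe => FALSE POSITIVE
query yak: checks bit2=0, bit5=1 (has a 0) -> no => not a false positive
False positives (alphabetical): ape ram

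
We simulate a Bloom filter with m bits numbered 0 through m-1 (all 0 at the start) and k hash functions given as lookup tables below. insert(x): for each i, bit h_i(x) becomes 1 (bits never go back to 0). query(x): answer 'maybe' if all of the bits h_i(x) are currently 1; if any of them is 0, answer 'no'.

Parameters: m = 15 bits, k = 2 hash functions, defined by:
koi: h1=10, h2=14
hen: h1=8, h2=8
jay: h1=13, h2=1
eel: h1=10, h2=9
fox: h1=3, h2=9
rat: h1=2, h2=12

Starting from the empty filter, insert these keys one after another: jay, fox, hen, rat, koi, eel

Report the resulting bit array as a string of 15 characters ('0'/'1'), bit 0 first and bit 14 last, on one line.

Start: bits=000000000000000
After insert 'jay': sets bits 1 13 -> bits=010000000000010
After insert 'fox': sets bits 3 9 -> bits=010100000100010
After insert 'hen': sets bits 8 -> bits=010100001100010
After insert 'rat': sets bits 2 12 -> bits=011100001100110
After insert 'koi': sets bits 10 14 -> bits=011100001110111
After insert 'eel': sets bits 9 10 -> bits=011100001110111

Answer: 011100001110111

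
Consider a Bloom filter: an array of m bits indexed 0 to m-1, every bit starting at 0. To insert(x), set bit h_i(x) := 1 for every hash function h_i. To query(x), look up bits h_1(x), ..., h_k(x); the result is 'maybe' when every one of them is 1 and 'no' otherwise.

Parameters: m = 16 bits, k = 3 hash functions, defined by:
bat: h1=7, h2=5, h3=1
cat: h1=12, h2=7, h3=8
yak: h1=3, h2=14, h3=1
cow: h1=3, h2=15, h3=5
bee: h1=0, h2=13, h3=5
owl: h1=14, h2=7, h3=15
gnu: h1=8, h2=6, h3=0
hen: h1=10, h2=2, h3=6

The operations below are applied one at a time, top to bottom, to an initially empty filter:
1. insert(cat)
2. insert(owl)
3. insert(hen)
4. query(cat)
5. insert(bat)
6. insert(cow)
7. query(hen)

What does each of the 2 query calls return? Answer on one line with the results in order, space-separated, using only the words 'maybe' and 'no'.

Start: bits=0000000000000000
Op 1: insert cat -> sets bits 7 8 12 -> bits=0000000110001000
Op 2: insert owl -> sets bits 7 14 15 -> bits=0000000110001011
Op 3: insert hen -> sets bits 2 6 10 -> bits=0010001110101011
Op 4: query cat -> checks bit7=1, bit8=1, bit12=1 (all 1) -> maybe
Op 5: insert bat -> sets bits 1 5 7 -> bits=0110011110101011
Op 6: insert cow -> sets bits 3 5 15 -> bits=0111011110101011
Op 7: query hen -> checks bit2=1, bit6=1, bit10=1 (all 1) -> maybe
Query results in order: maybe maybe

Answer: maybe maybe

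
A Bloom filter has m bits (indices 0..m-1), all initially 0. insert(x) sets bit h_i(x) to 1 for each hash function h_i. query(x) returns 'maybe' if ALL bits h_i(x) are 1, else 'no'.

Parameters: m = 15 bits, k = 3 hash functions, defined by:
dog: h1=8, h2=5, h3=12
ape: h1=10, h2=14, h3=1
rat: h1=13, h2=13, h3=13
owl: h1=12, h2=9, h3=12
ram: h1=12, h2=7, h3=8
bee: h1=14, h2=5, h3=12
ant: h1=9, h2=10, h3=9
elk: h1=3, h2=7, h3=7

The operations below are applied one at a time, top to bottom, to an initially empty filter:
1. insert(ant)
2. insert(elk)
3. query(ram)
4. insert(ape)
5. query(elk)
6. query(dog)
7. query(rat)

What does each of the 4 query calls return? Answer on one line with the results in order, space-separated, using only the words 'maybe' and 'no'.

Start: bits=000000000000000
Op 1: insert ant -> sets bits 9 10 -> bits=000000000110000
Op 2: insert elk -> sets bits 3 7 -> bits=000100010110000
Op 3: query ram -> checks bit7=1, bit8=0, bit12=0 (has a 0) -> no
Op 4: insert ape -> sets bits 1 10 14 -> bits=010100010110001
Op 5: query elk -> checks bit3=1, bit7=1 (all 1) -> maybe
Op 6: query dog -> checks bit5=0, bit8=0, bit12=0 (has a 0) -> no
Op 7: query rat -> checks bit13=0 (has a 0) -> no
Query results in order: no maybe no no

Answer: no maybe no no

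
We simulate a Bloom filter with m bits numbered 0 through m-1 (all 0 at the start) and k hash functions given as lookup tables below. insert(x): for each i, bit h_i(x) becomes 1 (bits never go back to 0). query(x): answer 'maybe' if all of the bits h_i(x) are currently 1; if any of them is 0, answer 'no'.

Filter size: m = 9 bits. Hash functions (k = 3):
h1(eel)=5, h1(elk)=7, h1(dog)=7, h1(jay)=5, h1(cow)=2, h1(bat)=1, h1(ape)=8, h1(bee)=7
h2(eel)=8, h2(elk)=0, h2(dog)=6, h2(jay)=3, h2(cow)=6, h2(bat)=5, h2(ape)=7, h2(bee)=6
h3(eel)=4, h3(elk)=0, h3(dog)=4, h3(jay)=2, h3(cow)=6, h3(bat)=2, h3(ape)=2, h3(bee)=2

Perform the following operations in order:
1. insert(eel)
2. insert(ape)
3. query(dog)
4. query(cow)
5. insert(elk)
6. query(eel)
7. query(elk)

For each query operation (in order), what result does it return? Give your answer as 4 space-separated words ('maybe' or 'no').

Answer: no no maybe maybe

Derivation:
Start: bits=000000000
Op 1: insert eel -> sets bits 4 5 8 -> bits=000011001
Op 2: insert ape -> sets bits 2 7 8 -> bits=001011011
Op 3: query dog -> checks bit4=1, bit6=0, bit7=1 (has a 0) -> no
Op 4: query cow -> checks bit2=1, bit6=0 (has a 0) -> no
Op 5: insert elk -> sets bits 0 7 -> bits=101011011
Op 6: query eel -> checks bit4=1, bit5=1, bit8=1 (all 1) -> maybe
Op 7: query elk -> checks bit0=1, bit7=1 (all 1) -> maybe
Query results in order: no no maybe maybe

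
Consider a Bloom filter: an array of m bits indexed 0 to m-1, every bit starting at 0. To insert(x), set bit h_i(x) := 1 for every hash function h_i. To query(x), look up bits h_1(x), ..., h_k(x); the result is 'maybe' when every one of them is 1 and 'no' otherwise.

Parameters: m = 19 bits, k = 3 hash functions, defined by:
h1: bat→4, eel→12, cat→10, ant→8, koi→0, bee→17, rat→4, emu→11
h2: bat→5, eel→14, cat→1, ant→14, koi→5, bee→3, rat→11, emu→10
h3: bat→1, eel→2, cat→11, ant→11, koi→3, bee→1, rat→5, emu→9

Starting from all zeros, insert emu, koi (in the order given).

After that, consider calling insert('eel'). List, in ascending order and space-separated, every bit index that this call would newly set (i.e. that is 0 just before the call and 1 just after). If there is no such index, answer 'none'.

Answer: 2 12 14

Derivation:
Start: bits=0000000000000000000
After insert 'emu': sets bits 9 10 11 -> bits=0000000001110000000
After insert 'koi': sets bits 0 3 5 -> bits=1001010001110000000
insert 'eel' would touch bits 2 12 14; currently bit2=0, bit12=0, bit14=0
Bits that are 0 among those (would change 0->1): 2 12 14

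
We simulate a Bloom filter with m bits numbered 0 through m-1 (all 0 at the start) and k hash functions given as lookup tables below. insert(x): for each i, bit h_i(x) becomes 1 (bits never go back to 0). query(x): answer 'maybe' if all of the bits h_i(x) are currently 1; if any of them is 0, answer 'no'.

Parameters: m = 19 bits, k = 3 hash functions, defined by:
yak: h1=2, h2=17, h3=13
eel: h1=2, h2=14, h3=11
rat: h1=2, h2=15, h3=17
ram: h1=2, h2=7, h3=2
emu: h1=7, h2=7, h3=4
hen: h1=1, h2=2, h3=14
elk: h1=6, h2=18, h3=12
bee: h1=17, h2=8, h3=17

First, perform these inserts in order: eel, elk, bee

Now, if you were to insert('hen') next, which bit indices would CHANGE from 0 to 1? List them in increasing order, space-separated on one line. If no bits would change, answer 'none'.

Answer: 1

Derivation:
Start: bits=0000000000000000000
After insert 'eel': sets bits 2 11 14 -> bits=0010000000010010000
After insert 'elk': sets bits 6 12 18 -> bits=0010001000011010001
After insert 'bee': sets bits 8 17 -> bits=0010001010011010011
insert 'hen' would touch bits 1 2 14; currently bit1=0, bit2=1, bit14=1
Bits that are 0 among those (would change 0->1): 1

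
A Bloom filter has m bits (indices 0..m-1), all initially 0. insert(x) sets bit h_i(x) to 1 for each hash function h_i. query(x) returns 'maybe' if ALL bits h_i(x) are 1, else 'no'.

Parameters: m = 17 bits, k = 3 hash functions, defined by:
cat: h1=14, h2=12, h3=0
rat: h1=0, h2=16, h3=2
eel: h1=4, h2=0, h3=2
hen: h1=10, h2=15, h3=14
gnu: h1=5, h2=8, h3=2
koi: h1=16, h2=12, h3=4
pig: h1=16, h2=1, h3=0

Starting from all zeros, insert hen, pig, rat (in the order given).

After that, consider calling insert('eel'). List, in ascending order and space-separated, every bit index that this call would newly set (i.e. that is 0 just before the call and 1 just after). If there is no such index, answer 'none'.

Start: bits=00000000000000000
After insert 'hen': sets bits 10 14 15 -> bits=00000000001000110
After insert 'pig': sets bits 0 1 16 -> bits=11000000001000111
After insert 'rat': sets bits 0 2 16 -> bits=11100000001000111
insert 'eel' would touch bits 0 2 4; currently bit0=1, bit2=1, bit4=0
Bits that are 0 among those (would change 0->1): 4

Answer: 4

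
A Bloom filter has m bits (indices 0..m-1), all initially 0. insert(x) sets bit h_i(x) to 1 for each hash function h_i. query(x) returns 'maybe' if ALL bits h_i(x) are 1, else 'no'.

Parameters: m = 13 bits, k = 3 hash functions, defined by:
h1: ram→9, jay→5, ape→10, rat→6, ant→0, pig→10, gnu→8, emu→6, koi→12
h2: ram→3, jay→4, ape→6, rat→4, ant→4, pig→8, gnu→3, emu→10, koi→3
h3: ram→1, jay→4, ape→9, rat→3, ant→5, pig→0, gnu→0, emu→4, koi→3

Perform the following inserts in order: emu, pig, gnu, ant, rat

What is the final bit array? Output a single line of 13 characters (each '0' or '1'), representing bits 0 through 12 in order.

Start: bits=0000000000000
After insert 'emu': sets bits 4 6 10 -> bits=0000101000100
After insert 'pig': sets bits 0 8 10 -> bits=1000101010100
After insert 'gnu': sets bits 0 3 8 -> bits=1001101010100
After insert 'ant': sets bits 0 4 5 -> bits=1001111010100
After insert 'rat': sets bits 3 4 6 -> bits=1001111010100

Answer: 1001111010100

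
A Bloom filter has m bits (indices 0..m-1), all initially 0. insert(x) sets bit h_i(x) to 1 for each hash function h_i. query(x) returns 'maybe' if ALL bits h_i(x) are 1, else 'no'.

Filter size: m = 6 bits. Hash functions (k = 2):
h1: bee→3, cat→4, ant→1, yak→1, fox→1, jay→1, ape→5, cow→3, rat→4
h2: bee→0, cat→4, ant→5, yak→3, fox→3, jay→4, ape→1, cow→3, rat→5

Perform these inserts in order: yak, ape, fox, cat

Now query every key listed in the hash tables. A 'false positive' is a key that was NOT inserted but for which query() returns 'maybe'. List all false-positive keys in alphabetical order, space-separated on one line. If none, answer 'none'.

Answer: ant cow jay rat

Derivation:
Start: bits=000000
After insert 'yak': sets bits 1 3 -> bits=010100
After insert 'ape': sets bits 1 5 -> bits=010101
After insert 'fox': sets bits 1 3 -> bits=010101
After insert 'cat': sets bits 4 -> bits=010111
Not inserted: ant bee cow jay rat — query each against bits=010111:
query ant: checks bit1=1, bit5=1 (all 1) -> maybe => FALSE POSITIVE
query bee: checks bit0=0, bit3=1 (has a 0) -> no => not a false positive
query cow: checks bit3=1 (all 1) -> maybe => FALSE POSITIVE
query jay: checks bit1=1, bit4=1 (all 1) -> maybe => FALSE POSITIVE
query rat: checks bit4=1, bit5=1 (all 1) -> maybe => FALSE POSITIVE
False positives (alphabetical): ant cow jay rat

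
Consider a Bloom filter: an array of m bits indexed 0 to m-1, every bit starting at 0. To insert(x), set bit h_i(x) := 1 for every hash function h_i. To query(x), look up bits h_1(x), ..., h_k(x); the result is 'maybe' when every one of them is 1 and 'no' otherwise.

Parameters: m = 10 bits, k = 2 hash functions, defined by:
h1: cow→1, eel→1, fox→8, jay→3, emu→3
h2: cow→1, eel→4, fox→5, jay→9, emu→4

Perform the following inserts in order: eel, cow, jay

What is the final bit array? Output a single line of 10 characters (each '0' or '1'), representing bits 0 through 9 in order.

Answer: 0101100001

Derivation:
Start: bits=0000000000
After insert 'eel': sets bits 1 4 -> bits=0100100000
After insert 'cow': sets bits 1 -> bits=0100100000
After insert 'jay': sets bits 3 9 -> bits=0101100001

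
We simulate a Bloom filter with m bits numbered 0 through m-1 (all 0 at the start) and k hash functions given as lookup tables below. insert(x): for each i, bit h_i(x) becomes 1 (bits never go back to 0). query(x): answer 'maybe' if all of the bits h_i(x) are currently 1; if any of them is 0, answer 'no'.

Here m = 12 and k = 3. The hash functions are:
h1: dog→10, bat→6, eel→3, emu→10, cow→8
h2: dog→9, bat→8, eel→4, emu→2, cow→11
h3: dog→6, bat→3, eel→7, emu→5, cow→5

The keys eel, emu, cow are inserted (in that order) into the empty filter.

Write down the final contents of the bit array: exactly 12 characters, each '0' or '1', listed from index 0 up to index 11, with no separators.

Start: bits=000000000000
After insert 'eel': sets bits 3 4 7 -> bits=000110010000
After insert 'emu': sets bits 2 5 10 -> bits=001111010010
After insert 'cow': sets bits 5 8 11 -> bits=001111011011

Answer: 001111011011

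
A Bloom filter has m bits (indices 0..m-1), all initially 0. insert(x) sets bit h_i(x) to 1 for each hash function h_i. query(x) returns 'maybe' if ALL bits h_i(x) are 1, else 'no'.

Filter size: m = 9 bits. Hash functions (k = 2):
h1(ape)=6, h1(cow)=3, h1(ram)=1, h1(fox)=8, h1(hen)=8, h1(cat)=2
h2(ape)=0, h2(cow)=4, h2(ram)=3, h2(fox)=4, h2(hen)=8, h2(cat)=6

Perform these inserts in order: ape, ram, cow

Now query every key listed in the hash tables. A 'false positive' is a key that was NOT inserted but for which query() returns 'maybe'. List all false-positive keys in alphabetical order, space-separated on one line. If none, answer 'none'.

Start: bits=000000000
After insert 'ape': sets bits 0 6 -> bits=100000100
After insert 'ram': sets bits 1 3 -> bits=110100100
After insert 'cow': sets bits 3 4 -> bits=110110100
Not inserted: cat fox hen — query each against bits=110110100:
query cat: checks bit2=0, bit6=1 (has a 0) -> no => not a false positive
query fox: checks bit4=1, bit8=0 (has a 0) -> no => not a false positive
query hen: checks bit8=0 (has a 0) -> no => not a false positive
False positives (alphabetical): none

Answer: none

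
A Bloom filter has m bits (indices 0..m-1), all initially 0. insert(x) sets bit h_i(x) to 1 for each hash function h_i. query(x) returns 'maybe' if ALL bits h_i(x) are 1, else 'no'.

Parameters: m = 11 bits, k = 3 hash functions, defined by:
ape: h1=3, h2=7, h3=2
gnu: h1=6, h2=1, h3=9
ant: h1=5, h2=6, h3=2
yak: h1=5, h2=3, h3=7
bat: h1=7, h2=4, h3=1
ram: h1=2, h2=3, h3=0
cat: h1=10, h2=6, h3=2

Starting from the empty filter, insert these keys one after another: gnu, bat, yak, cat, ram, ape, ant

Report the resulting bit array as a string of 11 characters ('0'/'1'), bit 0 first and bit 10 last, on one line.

Start: bits=00000000000
After insert 'gnu': sets bits 1 6 9 -> bits=01000010010
After insert 'bat': sets bits 1 4 7 -> bits=01001011010
After insert 'yak': sets bits 3 5 7 -> bits=01011111010
After insert 'cat': sets bits 2 6 10 -> bits=01111111011
After insert 'ram': sets bits 0 2 3 -> bits=11111111011
After insert 'ape': sets bits 2 3 7 -> bits=11111111011
After insert 'ant': sets bits 2 5 6 -> bits=11111111011

Answer: 11111111011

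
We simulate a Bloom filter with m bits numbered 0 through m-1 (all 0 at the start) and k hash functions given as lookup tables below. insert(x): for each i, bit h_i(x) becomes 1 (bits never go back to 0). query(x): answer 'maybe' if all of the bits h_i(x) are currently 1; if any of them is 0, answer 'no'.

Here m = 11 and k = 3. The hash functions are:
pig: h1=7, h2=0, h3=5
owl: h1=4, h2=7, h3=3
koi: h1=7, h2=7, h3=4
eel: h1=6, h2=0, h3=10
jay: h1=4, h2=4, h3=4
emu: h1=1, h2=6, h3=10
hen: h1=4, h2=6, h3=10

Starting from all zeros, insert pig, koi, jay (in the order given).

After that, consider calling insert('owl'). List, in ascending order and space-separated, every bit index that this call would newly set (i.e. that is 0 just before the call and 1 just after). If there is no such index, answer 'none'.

Answer: 3

Derivation:
Start: bits=00000000000
After insert 'pig': sets bits 0 5 7 -> bits=10000101000
After insert 'koi': sets bits 4 7 -> bits=10001101000
After insert 'jay': sets bits 4 -> bits=10001101000
insert 'owl' would touch bits 3 4 7; currently bit3=0, bit4=1, bit7=1
Bits that are 0 among those (would change 0->1): 3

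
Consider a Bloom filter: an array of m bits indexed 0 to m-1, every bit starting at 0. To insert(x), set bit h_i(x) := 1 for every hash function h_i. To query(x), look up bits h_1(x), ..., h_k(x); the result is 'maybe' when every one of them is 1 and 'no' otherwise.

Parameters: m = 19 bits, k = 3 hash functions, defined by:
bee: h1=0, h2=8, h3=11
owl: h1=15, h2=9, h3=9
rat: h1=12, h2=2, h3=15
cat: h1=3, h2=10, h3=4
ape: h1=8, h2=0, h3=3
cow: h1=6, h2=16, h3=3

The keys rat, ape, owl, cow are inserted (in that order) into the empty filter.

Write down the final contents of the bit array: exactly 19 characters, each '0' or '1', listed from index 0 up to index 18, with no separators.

Start: bits=0000000000000000000
After insert 'rat': sets bits 2 12 15 -> bits=0010000000001001000
After insert 'ape': sets bits 0 3 8 -> bits=1011000010001001000
After insert 'owl': sets bits 9 15 -> bits=1011000011001001000
After insert 'cow': sets bits 3 6 16 -> bits=1011001011001001100

Answer: 1011001011001001100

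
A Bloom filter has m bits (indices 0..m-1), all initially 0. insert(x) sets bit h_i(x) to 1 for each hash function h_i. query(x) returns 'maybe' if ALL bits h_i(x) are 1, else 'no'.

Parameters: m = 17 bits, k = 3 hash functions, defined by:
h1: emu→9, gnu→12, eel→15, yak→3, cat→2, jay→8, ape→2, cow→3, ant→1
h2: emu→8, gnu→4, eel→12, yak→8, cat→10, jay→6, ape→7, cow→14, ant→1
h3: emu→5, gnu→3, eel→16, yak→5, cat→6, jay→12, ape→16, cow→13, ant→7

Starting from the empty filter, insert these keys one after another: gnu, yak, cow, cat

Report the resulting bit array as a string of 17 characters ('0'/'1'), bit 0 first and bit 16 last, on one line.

Answer: 00111110101011100

Derivation:
Start: bits=00000000000000000
After insert 'gnu': sets bits 3 4 12 -> bits=00011000000010000
After insert 'yak': sets bits 3 5 8 -> bits=00011100100010000
After insert 'cow': sets bits 3 13 14 -> bits=00011100100011100
After insert 'cat': sets bits 2 6 10 -> bits=00111110101011100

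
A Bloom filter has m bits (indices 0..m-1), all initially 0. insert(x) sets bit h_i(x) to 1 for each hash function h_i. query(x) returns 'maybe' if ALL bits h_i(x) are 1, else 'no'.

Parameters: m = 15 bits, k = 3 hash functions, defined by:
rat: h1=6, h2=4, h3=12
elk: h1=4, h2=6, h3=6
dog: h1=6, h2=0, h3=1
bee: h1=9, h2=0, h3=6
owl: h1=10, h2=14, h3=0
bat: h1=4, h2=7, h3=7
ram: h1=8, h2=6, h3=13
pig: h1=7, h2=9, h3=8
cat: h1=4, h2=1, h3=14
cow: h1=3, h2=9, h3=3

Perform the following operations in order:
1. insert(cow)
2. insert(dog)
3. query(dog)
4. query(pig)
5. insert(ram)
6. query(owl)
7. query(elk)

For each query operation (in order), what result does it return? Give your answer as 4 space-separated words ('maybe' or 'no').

Start: bits=000000000000000
Op 1: insert cow -> sets bits 3 9 -> bits=000100000100000
Op 2: insert dog -> sets bits 0 1 6 -> bits=110100100100000
Op 3: query dog -> checks bit0=1, bit1=1, bit6=1 (all 1) -> maybe
Op 4: query pig -> checks bit7=0, bit8=0, bit9=1 (has a 0) -> no
Op 5: insert ram -> sets bits 6 8 13 -> bits=110100101100010
Op 6: query owl -> checks bit0=1, bit10=0, bit14=0 (has a 0) -> no
Op 7: query elk -> checks bit4=0, bit6=1 (has a 0) -> no
Query results in order: maybe no no no

Answer: maybe no no no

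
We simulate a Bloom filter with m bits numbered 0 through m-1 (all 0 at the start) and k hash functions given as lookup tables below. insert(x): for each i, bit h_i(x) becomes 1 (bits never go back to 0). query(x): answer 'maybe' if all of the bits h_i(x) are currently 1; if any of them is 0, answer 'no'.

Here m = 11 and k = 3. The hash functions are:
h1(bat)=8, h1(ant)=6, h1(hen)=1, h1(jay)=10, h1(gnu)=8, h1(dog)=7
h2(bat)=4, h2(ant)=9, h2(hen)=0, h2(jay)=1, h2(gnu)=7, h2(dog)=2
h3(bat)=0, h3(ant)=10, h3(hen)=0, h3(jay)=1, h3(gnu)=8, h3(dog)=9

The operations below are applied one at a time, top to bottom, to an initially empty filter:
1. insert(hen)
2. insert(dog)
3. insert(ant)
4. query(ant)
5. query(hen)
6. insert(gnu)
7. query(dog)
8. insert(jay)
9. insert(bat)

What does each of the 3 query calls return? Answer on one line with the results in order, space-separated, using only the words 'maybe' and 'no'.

Start: bits=00000000000
Op 1: insert hen -> sets bits 0 1 -> bits=11000000000
Op 2: insert dog -> sets bits 2 7 9 -> bits=11100001010
Op 3: insert ant -> sets bits 6 9 10 -> bits=11100011011
Op 4: query ant -> checks bit6=1, bit9=1, bit10=1 (all 1) -> maybe
Op 5: query hen -> checks bit0=1, bit1=1 (all 1) -> maybe
Op 6: insert gnu -> sets bits 7 8 -> bits=11100011111
Op 7: query dog -> checks bit2=1, bit7=1, bit9=1 (all 1) -> maybe
Op 8: insert jay -> sets bits 1 10 -> bits=11100011111
Op 9: insert bat -> sets bits 0 4 8 -> bits=11101011111
Query results in order: maybe maybe maybe

Answer: maybe maybe maybe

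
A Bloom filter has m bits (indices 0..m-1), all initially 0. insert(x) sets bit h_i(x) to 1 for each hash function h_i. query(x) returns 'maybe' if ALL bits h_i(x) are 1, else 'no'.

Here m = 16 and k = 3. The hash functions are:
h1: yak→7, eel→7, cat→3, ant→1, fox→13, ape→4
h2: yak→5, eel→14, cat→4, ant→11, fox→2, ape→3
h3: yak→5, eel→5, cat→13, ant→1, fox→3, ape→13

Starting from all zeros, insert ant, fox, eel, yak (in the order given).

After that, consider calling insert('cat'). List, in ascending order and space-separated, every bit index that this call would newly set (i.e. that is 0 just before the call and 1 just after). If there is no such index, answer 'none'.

Start: bits=0000000000000000
After insert 'ant': sets bits 1 11 -> bits=0100000000010000
After insert 'fox': sets bits 2 3 13 -> bits=0111000000010100
After insert 'eel': sets bits 5 7 14 -> bits=0111010100010110
After insert 'yak': sets bits 5 7 -> bits=0111010100010110
insert 'cat' would touch bits 3 4 13; currently bit3=1, bit4=0, bit13=1
Bits that are 0 among those (would change 0->1): 4

Answer: 4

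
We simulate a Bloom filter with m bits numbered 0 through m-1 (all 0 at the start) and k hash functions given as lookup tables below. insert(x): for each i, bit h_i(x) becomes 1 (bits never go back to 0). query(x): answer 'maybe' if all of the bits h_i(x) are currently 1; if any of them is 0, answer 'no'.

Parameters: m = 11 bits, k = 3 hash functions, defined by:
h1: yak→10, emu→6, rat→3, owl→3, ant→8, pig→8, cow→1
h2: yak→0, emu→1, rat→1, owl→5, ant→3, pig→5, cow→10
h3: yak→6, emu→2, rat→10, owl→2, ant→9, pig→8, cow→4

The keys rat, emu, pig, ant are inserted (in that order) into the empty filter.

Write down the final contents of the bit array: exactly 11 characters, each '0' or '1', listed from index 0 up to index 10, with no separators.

Answer: 01110110111

Derivation:
Start: bits=00000000000
After insert 'rat': sets bits 1 3 10 -> bits=01010000001
After insert 'emu': sets bits 1 2 6 -> bits=01110010001
After insert 'pig': sets bits 5 8 -> bits=01110110101
After insert 'ant': sets bits 3 8 9 -> bits=01110110111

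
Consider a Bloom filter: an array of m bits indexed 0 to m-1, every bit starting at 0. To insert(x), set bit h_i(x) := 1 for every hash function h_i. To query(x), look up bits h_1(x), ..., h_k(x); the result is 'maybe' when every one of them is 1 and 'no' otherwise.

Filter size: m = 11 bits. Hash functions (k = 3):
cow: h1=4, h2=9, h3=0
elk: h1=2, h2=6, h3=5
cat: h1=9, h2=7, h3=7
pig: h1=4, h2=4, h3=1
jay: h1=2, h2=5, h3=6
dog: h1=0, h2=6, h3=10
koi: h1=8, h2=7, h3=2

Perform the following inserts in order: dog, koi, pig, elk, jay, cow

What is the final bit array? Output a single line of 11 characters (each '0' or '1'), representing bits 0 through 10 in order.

Answer: 11101111111

Derivation:
Start: bits=00000000000
After insert 'dog': sets bits 0 6 10 -> bits=10000010001
After insert 'koi': sets bits 2 7 8 -> bits=10100011101
After insert 'pig': sets bits 1 4 -> bits=11101011101
After insert 'elk': sets bits 2 5 6 -> bits=11101111101
After insert 'jay': sets bits 2 5 6 -> bits=11101111101
After insert 'cow': sets bits 0 4 9 -> bits=11101111111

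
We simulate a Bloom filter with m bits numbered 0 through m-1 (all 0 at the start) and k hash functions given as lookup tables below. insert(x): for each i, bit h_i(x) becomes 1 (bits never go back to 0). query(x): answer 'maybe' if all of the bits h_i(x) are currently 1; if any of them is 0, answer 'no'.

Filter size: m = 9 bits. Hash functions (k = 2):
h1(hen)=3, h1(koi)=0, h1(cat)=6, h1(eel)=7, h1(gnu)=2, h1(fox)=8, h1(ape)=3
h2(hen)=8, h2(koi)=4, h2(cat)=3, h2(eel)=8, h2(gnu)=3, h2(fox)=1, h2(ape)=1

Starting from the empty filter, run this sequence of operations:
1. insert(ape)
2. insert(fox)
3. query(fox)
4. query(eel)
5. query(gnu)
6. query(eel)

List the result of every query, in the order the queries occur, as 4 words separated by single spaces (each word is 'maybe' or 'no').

Answer: maybe no no no

Derivation:
Start: bits=000000000
Op 1: insert ape -> sets bits 1 3 -> bits=010100000
Op 2: insert fox -> sets bits 1 8 -> bits=010100001
Op 3: query fox -> checks bit1=1, bit8=1 (all 1) -> maybe
Op 4: query eel -> checks bit7=0, bit8=1 (has a 0) -> no
Op 5: query gnu -> checks bit2=0, bit3=1 (has a 0) -> no
Op 6: query eel -> checks bit7=0, bit8=1 (has a 0) -> no
Query results in order: maybe no no no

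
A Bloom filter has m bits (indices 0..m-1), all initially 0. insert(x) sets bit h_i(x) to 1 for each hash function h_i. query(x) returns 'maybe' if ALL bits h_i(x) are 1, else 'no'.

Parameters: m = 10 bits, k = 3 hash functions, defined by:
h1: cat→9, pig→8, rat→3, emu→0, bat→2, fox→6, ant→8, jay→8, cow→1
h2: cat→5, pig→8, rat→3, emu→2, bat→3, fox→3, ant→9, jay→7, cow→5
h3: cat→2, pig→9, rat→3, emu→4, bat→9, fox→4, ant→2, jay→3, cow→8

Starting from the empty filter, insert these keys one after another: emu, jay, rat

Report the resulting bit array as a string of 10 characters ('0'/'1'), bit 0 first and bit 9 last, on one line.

Start: bits=0000000000
After insert 'emu': sets bits 0 2 4 -> bits=1010100000
After insert 'jay': sets bits 3 7 8 -> bits=1011100110
After insert 'rat': sets bits 3 -> bits=1011100110

Answer: 1011100110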